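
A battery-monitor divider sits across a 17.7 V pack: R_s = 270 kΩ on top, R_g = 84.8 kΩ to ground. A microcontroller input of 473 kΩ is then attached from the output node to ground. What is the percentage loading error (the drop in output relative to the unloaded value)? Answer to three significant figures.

Unloaded V = 17.7 × 84.8/354.8 = 4.2304 V.
Loaded: R_g‖R_L = 71.91 kΩ, giving V = 17.7 × 71.91/341.9 = 3.7226 V.
Drop = (4.2304 − 3.7226) / 4.2304 = 12.0 %.

12.0 %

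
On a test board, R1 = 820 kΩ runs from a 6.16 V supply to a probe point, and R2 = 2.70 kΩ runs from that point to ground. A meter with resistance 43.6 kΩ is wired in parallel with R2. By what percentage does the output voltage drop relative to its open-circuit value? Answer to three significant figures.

The divider's output (Thévenin) resistance is R1‖R2 = 2.691 kΩ.
Fractional drop under load = R_th/(R_th + R_L) = 2.691 / (2.691 + 43.6) = 0.05814.
So the output falls by 5.81 %.

5.81 %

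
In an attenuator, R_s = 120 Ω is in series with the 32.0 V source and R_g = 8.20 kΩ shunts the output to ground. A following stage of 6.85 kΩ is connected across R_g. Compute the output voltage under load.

V_out ≈ 31.0 V

The load sits in parallel with R_g: R_g‖R_L = (8200 × 6850) / (8200 + 6850) = 3732 Ω.
V_out = 32.0 × 3732 / (120 + 3732) = 32.0 × 3732/3852 = 31.0 V.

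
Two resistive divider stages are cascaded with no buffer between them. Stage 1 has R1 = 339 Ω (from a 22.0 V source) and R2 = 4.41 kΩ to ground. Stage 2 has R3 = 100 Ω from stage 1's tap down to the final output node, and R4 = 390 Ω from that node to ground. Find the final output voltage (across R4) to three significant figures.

V_out ≈ 9.90 V

Stage 2 presents R3+R4 = 490.0 Ω as a load on stage 1's tap.
Stage 1's lower leg becomes R2‖(R3+R4) = 441.0 Ω, so V_mid = 22.0 × 441.0/780.0 = 12.44 V.
Stage 2 is itself unloaded: V_out = V_mid × R4/(R3+R4) = 12.44 × 390/490.0 = 9.90 V.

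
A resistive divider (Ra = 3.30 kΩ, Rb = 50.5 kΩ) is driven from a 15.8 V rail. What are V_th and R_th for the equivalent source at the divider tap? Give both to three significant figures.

V_th is the open-circuit tap voltage: 15.8 × 50.5/(3.30 + 50.5) = 14.8 V.
With the supply zeroed, Ra and Rb appear in parallel from the tap: R_th = Ra‖Rb = (3.30 × 50.5)/53.80 = 3.10 kΩ.

V_th = 14.8 V, R_th = 3.10 kΩ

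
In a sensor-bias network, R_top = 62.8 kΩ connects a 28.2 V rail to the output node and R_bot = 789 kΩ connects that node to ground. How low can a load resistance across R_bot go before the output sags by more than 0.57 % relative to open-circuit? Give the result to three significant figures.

Output resistance R_th = R_top‖R_bot = (62.8 × 789)/851.8 = 58.17 kΩ.
The fractional drop is R_th/(R_th + R_L); requiring this ≤ 0.00570 gives R_L ≥ R_th(1/0.00570 − 1) = 58.17 × 174.4 = 10.1 MΩ.

R_L(min) ≈ 10.1 MΩ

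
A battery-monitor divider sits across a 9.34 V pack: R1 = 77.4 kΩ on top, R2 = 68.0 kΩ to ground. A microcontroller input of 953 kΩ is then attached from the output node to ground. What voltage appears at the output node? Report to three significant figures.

The load sits in parallel with R2: R2‖R_L = (68.0 × 953) / (68.0 + 953) = 63.47 kΩ.
V_out = 9.34 × 63.47 / (77.4 + 63.47) = 9.34 × 63.47/140.9 = 4.21 V.
(Unloaded it would have been 4.37 V.)

V_out ≈ 4.21 V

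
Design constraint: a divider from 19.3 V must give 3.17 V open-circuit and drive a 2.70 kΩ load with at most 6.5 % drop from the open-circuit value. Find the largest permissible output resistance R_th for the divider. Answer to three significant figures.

Loading drop = R_th/(R_th + R_L) ≤ 0.0650, so R_th ≤ R_L · ε/(1−ε) = 2.70 kΩ × 0.0650/0.9350 = 188 Ω.

R_th ≤ 188 Ω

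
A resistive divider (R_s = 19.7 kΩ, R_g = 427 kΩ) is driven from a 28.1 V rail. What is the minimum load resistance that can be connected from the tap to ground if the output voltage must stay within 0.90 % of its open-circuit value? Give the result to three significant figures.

R_L(min) ≈ 2.07 MΩ

Output resistance R_th = R_s‖R_g = (19.7 × 427)/446.7 = 18.83 kΩ.
The fractional drop is R_th/(R_th + R_L); requiring this ≤ 0.00900 gives R_L ≥ R_th(1/0.00900 − 1) = 18.83 × 110.1 = 2.07 MΩ.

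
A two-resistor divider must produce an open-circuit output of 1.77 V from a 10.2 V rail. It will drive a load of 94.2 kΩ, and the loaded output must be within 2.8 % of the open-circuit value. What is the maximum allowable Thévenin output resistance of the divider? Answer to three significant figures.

Loading drop = R_th/(R_th + R_L) ≤ 0.0280, so R_th ≤ R_L · ε/(1−ε) = 94.2 kΩ × 0.0280/0.9720 = 2.71 kΩ.
(Any R1, R2 with R2/(R1+R2) = 0.174 and R1‖R2 ≤ 2.71 kΩ will meet the spec.)

R_th ≤ 2.71 kΩ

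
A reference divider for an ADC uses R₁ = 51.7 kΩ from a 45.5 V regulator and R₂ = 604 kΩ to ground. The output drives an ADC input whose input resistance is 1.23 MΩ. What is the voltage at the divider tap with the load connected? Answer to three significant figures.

V_out ≈ 40.4 V

The load sits in parallel with R₂: R₂‖R_L = (604 × 1230) / (604 + 1230) = 405.1 kΩ.
V_out = 45.5 × 405.1 / (51.7 + 405.1) = 45.5 × 405.1/456.8 = 40.4 V.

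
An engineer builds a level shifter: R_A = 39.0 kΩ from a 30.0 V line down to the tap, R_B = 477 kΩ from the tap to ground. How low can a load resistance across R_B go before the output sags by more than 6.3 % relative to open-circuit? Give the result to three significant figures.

Output resistance R_th = R_A‖R_B = (39.0 × 477)/516.0 = 36.05 kΩ.
The fractional drop is R_th/(R_th + R_L); requiring this ≤ 0.0630 gives R_L ≥ R_th(1/0.0630 − 1) = 36.05 × 14.87 = 536 kΩ.

R_L(min) ≈ 536 kΩ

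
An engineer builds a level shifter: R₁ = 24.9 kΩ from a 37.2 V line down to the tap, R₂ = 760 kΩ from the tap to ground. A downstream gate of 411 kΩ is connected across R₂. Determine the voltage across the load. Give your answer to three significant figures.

V_out ≈ 34.0 V

The load sits in parallel with R₂: R₂‖R_L = (760 × 411) / (760 + 411) = 266.7 kΩ.
V_out = 37.2 × 266.7 / (24.9 + 266.7) = 37.2 × 266.7/291.6 = 34.0 V.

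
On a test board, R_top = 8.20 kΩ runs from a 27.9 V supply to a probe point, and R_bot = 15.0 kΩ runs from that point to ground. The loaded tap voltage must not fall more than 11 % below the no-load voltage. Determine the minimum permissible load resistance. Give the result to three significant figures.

Output resistance R_th = R_top‖R_bot = (8.20 × 15.0)/23.20 = 5.302 kΩ.
The fractional drop is R_th/(R_th + R_L); requiring this ≤ 0.110 gives R_L ≥ R_th(1/0.110 − 1) = 5.302 × 8.091 = 42.9 kΩ.

R_L(min) ≈ 42.9 kΩ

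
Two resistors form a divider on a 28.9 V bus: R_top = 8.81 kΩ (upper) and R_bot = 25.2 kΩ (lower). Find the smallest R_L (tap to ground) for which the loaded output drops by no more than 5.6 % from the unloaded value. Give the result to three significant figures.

R_L(min) ≈ 110 kΩ

Output resistance R_th = R_top‖R_bot = (8.81 × 25.2)/34.01 = 6.528 kΩ.
The fractional drop is R_th/(R_th + R_L); requiring this ≤ 0.0560 gives R_L ≥ R_th(1/0.0560 − 1) = 6.528 × 16.86 = 110 kΩ.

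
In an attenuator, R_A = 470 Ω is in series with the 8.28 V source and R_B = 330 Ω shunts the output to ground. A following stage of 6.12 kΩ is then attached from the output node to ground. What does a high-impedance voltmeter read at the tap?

The load sits in parallel with R_B: R_B‖R_L = (330 × 6120) / (330 + 6120) = 313.1 Ω.
V_out = 8.28 × 313.1 / (470 + 313.1) = 8.28 × 313.1/783.1 = 3.31 V.
(Unloaded it would have been 3.42 V.)

V_out ≈ 3.31 V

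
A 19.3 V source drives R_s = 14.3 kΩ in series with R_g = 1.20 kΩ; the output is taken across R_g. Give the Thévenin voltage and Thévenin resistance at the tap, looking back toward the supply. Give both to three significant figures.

V_th is the open-circuit tap voltage: 19.3 × 1.20/(14.3 + 1.20) = 1.49 V.
With the supply zeroed, R_s and R_g appear in parallel from the tap: R_th = R_s‖R_g = (14.3 × 1.20)/15.50 = 1.11 kΩ.

V_th = 1.49 V, R_th = 1.11 kΩ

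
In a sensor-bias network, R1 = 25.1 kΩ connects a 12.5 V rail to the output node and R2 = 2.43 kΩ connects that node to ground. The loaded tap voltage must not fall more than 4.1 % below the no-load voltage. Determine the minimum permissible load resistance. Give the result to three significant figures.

R_L(min) ≈ 51.8 kΩ

Output resistance R_th = R1‖R2 = (25.1 × 2.43)/27.53 = 2.216 kΩ.
The fractional drop is R_th/(R_th + R_L); requiring this ≤ 0.0410 gives R_L ≥ R_th(1/0.0410 − 1) = 2.216 × 23.39 = 51.8 kΩ.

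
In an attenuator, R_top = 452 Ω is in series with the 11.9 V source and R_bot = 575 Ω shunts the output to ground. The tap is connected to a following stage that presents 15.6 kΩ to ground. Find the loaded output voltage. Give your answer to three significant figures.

The load sits in parallel with R_bot: R_bot‖R_L = (575 × 15600) / (575 + 15600) = 554.6 Ω.
V_out = 11.9 × 554.6 / (452 + 554.6) = 11.9 × 554.6/1007 = 6.56 V.
(Unloaded it would have been 6.66 V.)

V_out ≈ 6.56 V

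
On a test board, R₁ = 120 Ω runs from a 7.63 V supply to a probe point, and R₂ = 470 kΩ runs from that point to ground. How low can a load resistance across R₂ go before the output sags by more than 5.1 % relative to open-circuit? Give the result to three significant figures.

Output resistance R_th = R₁‖R₂ = (120 × 470000)/470100 = 120.0 Ω.
The fractional drop is R_th/(R_th + R_L); requiring this ≤ 0.0510 gives R_L ≥ R_th(1/0.0510 − 1) = 120.0 × 18.61 = 2.23 kΩ.

R_L(min) ≈ 2.23 kΩ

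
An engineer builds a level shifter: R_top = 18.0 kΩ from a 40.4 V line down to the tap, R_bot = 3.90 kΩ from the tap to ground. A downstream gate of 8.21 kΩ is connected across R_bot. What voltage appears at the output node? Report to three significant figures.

V_out ≈ 5.17 V

The load sits in parallel with R_bot: R_bot‖R_L = (3.90 × 8.21) / (3.90 + 8.21) = 2.644 kΩ.
V_out = 40.4 × 2.644 / (18.0 + 2.644) = 40.4 × 2.644/20.64 = 5.17 V.
(Unloaded it would have been 7.19 V.)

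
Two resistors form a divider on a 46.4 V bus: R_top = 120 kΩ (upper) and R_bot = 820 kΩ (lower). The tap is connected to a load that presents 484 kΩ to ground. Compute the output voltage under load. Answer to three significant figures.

V_out ≈ 33.3 V

The load sits in parallel with R_bot: R_bot‖R_L = (820 × 484) / (820 + 484) = 304.4 kΩ.
V_out = 46.4 × 304.4 / (120 + 304.4) = 46.4 × 304.4/424.4 = 33.3 V.
(Unloaded it would have been 40.5 V.)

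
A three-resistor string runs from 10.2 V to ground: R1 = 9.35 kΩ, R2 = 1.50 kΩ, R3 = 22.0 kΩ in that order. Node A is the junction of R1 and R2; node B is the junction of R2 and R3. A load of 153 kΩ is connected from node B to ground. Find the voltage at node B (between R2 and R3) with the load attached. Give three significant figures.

V ≈ 6.52 V

At node B, R3 is in parallel with the load: R3‖R_L = 19.23 kΩ.
Below node A the resistance is R2 + (R3‖R_L) = 20.73 kΩ, so V_A = 10.2 × 20.73/30.08 = 7.030 V.
Then V_B = V_A × (R3‖R_L)/(R2 + R3‖R_L) = 7.030 × 19.23/20.73 = 6.52 V.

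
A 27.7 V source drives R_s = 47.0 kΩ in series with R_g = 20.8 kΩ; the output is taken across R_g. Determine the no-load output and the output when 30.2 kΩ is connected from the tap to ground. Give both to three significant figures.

Open-circuit: V = 27.7 × 20.8/(47.0 + 20.8) = 8.50 V.
With the load, R_g becomes R_g‖R_L = 12.32 kΩ, so V = 27.7 × 12.32/59.32 = 5.75 V.

Unloaded: 8.50 V; loaded: 5.75 V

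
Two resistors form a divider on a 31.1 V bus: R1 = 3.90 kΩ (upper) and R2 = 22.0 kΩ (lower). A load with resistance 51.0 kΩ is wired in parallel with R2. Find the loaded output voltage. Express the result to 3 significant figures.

The load sits in parallel with R2: R2‖R_L = (22.0 × 51.0) / (22.0 + 51.0) = 15.37 kΩ.
V_out = 31.1 × 15.37 / (3.90 + 15.37) = 31.1 × 15.37/19.27 = 24.8 V.

V_out ≈ 24.8 V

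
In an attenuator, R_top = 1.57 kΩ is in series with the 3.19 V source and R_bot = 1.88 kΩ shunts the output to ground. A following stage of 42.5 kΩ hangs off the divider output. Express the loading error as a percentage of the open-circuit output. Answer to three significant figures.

The divider's output (Thévenin) resistance is R_top‖R_bot = 0.8555 kΩ.
Fractional drop under load = R_th/(R_th + R_L) = 0.8555 / (0.8555 + 42.5) = 0.01973.
So the output falls by 1.97 %.

1.97 %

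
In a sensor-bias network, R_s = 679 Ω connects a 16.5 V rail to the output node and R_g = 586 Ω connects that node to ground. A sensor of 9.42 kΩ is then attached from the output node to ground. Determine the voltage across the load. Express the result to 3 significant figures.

V_out ≈ 7.40 V

The load sits in parallel with R_g: R_g‖R_L = (586 × 9420) / (586 + 9420) = 551.7 Ω.
V_out = 16.5 × 551.7 / (679 + 551.7) = 16.5 × 551.7/1231 = 7.40 V.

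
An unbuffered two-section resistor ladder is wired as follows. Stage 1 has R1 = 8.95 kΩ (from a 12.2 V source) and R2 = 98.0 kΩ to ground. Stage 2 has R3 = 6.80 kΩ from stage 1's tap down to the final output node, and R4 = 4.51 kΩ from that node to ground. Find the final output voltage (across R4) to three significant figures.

V_out ≈ 2.58 V

Stage 2 presents R3+R4 = 11.31 kΩ as a load on stage 1's tap.
Stage 1's lower leg becomes R2‖(R3+R4) = 10.14 kΩ, so V_mid = 12.2 × 10.14/19.09 = 6.480 V.
Stage 2 is itself unloaded: V_out = V_mid × R4/(R3+R4) = 6.480 × 4.51/11.31 = 2.58 V.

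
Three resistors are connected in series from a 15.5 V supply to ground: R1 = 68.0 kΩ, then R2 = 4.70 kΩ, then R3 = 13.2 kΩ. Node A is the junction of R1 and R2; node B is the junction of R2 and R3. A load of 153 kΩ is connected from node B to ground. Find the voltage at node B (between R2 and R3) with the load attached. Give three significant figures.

At node B, R3 is in parallel with the load: R3‖R_L = 12.15 kΩ.
Below node A the resistance is R2 + (R3‖R_L) = 16.85 kΩ, so V_A = 15.5 × 16.85/84.85 = 3.078 V.
Then V_B = V_A × (R3‖R_L)/(R2 + R3‖R_L) = 3.078 × 12.15/16.85 = 2.22 V.

V ≈ 2.22 V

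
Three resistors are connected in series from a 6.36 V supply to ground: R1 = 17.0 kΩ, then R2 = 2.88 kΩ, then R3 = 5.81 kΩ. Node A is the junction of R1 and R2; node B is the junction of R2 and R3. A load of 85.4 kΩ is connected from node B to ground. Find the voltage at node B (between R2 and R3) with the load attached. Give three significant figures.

V ≈ 1.37 V

At node B, R3 is in parallel with the load: R3‖R_L = 5.440 kΩ.
Below node A the resistance is R2 + (R3‖R_L) = 8.320 kΩ, so V_A = 6.36 × 8.320/25.32 = 2.090 V.
Then V_B = V_A × (R3‖R_L)/(R2 + R3‖R_L) = 2.090 × 5.440/8.320 = 1.37 V.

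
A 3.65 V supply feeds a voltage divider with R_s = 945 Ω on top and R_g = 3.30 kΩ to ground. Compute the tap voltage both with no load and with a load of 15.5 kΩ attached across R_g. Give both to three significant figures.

Open-circuit: V = 3.65 × 3300/(945 + 3300) = 2.84 V.
With the load, R_g becomes R_g‖R_L = 2721 Ω, so V = 3.65 × 2721/3666 = 2.71 V.

Unloaded: 2.84 V; loaded: 2.71 V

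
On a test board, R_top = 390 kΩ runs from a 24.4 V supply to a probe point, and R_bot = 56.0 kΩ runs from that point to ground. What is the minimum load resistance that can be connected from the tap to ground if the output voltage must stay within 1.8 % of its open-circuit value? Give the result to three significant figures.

Output resistance R_th = R_top‖R_bot = (390 × 56.0)/446.0 = 48.97 kΩ.
The fractional drop is R_th/(R_th + R_L); requiring this ≤ 0.0180 gives R_L ≥ R_th(1/0.0180 − 1) = 48.97 × 54.56 = 2.67 MΩ.

R_L(min) ≈ 2.67 MΩ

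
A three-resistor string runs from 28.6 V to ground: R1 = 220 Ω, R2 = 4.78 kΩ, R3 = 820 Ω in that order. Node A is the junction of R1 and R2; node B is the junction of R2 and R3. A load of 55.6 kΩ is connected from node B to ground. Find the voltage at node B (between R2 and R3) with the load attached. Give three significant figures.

At node B, R3 is in parallel with the load: R3‖R_L = 808.1 Ω.
Below node A the resistance is R2 + (R3‖R_L) = 5588 Ω, so V_A = 28.6 × 5588/5808 = 27.52 V.
Then V_B = V_A × (R3‖R_L)/(R2 + R3‖R_L) = 27.52 × 808.1/5588 = 3.98 V.

V ≈ 3.98 V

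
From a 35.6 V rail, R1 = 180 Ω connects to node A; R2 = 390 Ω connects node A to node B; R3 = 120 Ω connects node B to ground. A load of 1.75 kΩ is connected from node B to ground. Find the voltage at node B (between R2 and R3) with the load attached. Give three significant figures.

V ≈ 5.86 V

At node B, R3 is in parallel with the load: R3‖R_L = 112.3 Ω.
Below node A the resistance is R2 + (R3‖R_L) = 502.3 Ω, so V_A = 35.6 × 502.3/682.3 = 26.21 V.
Then V_B = V_A × (R3‖R_L)/(R2 + R3‖R_L) = 26.21 × 112.3/502.3 = 5.86 V.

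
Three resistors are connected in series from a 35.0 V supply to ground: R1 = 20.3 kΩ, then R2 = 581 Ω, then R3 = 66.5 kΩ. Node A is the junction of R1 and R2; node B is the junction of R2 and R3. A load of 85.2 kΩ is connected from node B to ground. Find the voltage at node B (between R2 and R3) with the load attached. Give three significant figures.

At node B, R3 is in parallel with the load: R3‖R_L = 37350 Ω.
Below node A the resistance is R2 + (R3‖R_L) = 37930 Ω, so V_A = 35.0 × 37930/58230 = 22.80 V.
Then V_B = V_A × (R3‖R_L)/(R2 + R3‖R_L) = 22.80 × 37350/37930 = 22.4 V.

V ≈ 22.4 V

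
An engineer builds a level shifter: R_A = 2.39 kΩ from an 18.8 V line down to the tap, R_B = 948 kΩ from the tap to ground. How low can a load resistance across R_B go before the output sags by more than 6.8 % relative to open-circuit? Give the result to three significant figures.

R_L(min) ≈ 32.7 kΩ

Output resistance R_th = R_A‖R_B = (2.39 × 948)/950.4 = 2.384 kΩ.
The fractional drop is R_th/(R_th + R_L); requiring this ≤ 0.0680 gives R_L ≥ R_th(1/0.0680 − 1) = 2.384 × 13.71 = 32.7 kΩ.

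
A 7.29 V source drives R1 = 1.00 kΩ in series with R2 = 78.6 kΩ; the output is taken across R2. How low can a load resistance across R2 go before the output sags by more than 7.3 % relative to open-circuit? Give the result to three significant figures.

Output resistance R_th = R1‖R2 = (1000 × 78600)/79600 = 987.4 Ω.
The fractional drop is R_th/(R_th + R_L); requiring this ≤ 0.0730 gives R_L ≥ R_th(1/0.0730 − 1) = 987.4 × 12.70 = 12.5 kΩ.

R_L(min) ≈ 12.5 kΩ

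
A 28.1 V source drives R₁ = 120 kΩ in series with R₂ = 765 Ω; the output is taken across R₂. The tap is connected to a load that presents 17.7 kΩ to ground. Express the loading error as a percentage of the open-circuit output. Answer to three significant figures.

4.12 %

The divider's output (Thévenin) resistance is R₁‖R₂ = 760.2 Ω.
Fractional drop under load = R_th/(R_th + R_L) = 760.2 / (760.2 + 17700) = 0.04118.
So the output falls by 4.12 %.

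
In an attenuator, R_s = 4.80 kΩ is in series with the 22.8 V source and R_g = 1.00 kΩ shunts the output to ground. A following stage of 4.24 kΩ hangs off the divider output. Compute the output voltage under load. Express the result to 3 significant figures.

V_out ≈ 3.29 V

The load sits in parallel with R_g: R_g‖R_L = (1.00 × 4.24) / (1.00 + 4.24) = 0.8092 kΩ.
V_out = 22.8 × 0.8092 / (4.80 + 0.8092) = 22.8 × 0.8092/5.609 = 3.29 V.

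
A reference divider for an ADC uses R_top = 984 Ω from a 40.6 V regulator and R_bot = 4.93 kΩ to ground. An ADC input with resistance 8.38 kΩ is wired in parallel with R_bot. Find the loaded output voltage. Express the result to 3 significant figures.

V_out ≈ 30.8 V

The load sits in parallel with R_bot: R_bot‖R_L = (4930 × 8380) / (4930 + 8380) = 3104 Ω.
V_out = 40.6 × 3104 / (984 + 3104) = 40.6 × 3104/4088 = 30.8 V.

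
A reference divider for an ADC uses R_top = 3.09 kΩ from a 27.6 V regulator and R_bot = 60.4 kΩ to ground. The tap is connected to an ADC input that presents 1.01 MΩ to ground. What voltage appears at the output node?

The load sits in parallel with R_bot: R_bot‖R_L = (60.4 × 1010) / (60.4 + 1010) = 56.99 kΩ.
V_out = 27.6 × 56.99 / (3.09 + 56.99) = 27.6 × 56.99/60.08 = 26.2 V.
(Unloaded it would have been 26.3 V.)

V_out ≈ 26.2 V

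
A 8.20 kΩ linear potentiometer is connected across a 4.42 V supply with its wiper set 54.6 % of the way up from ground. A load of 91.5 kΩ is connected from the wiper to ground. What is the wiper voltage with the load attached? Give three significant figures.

The wiper splits the pot into (1−α)R = 3.723 kΩ above and αR = 4.477 kΩ below.
Lower section ‖ load = 4.268 kΩ.
V_wiper = 4.42 × 4.268/(3.723 + 4.268) = 2.36 V.

V ≈ 2.36 V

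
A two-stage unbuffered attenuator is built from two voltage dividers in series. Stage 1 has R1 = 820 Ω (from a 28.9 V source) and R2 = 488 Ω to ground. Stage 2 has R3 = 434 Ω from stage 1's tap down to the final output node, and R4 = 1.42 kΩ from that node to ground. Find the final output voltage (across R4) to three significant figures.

Stage 2 presents R3+R4 = 1854 Ω as a load on stage 1's tap.
Stage 1's lower leg becomes R2‖(R3+R4) = 386.3 Ω, so V_mid = 28.9 × 386.3/1206 = 9.255 V.
Stage 2 is itself unloaded: V_out = V_mid × R4/(R3+R4) = 9.255 × 1420/1854 = 7.09 V.

V_out ≈ 7.09 V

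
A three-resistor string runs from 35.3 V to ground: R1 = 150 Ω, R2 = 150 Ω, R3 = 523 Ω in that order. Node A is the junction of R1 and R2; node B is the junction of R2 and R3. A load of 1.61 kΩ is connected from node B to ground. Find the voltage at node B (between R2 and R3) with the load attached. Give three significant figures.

V ≈ 20.1 V

At node B, R3 is in parallel with the load: R3‖R_L = 394.8 Ω.
Below node A the resistance is R2 + (R3‖R_L) = 544.8 Ω, so V_A = 35.3 × 544.8/694.8 = 27.68 V.
Then V_B = V_A × (R3‖R_L)/(R2 + R3‖R_L) = 27.68 × 394.8/544.8 = 20.1 V.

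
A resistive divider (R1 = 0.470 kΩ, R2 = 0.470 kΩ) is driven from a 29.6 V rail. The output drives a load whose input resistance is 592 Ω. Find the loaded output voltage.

The load sits in parallel with R2: R2‖R_L = (470 × 592) / (470 + 592) = 262.0 Ω.
V_out = 29.6 × 262.0 / (470 + 262.0) = 29.6 × 262.0/732.0 = 10.6 V.
(Unloaded it would have been 14.8 V.)

V_out ≈ 10.6 V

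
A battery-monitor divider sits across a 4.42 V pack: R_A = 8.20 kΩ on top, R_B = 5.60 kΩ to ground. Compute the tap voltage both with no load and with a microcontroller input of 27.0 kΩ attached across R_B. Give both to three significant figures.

Unloaded: 1.79 V; loaded: 1.60 V

Open-circuit: V = 4.42 × 5.60/(8.20 + 5.60) = 1.79 V.
With the load, R_B becomes R_B‖R_L = 4.638 kΩ, so V = 4.42 × 4.638/12.84 = 1.60 V.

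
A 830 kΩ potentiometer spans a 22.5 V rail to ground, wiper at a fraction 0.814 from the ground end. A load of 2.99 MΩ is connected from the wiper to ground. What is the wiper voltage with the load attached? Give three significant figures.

The wiper splits the pot into (1−α)R = 154.4 kΩ above and αR = 675.6 kΩ below.
Lower section ‖ load = 551.1 kΩ.
V_wiper = 22.5 × 551.1/(154.4 + 551.1) = 17.6 V.

V ≈ 17.6 V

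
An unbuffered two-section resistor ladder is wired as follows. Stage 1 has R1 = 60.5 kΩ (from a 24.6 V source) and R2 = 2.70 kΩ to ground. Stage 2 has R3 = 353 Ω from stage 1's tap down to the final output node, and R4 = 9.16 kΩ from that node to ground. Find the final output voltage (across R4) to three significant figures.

Stage 2 presents R3+R4 = 9513 Ω as a load on stage 1's tap.
Stage 1's lower leg becomes R2‖(R3+R4) = 2103 Ω, so V_mid = 24.6 × 2103/62600 = 0.8264 V.
Stage 2 is itself unloaded: V_out = V_mid × R4/(R3+R4) = 0.8264 × 9160/9513 = 0.796 V.

V_out ≈ 0.796 V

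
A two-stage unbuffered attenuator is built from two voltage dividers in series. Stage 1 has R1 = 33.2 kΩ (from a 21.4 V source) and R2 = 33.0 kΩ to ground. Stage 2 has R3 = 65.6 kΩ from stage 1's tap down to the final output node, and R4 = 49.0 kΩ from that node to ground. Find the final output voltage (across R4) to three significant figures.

Stage 2 presents R3+R4 = 114.6 kΩ as a load on stage 1's tap.
Stage 1's lower leg becomes R2‖(R3+R4) = 25.62 kΩ, so V_mid = 21.4 × 25.62/58.82 = 9.322 V.
Stage 2 is itself unloaded: V_out = V_mid × R4/(R3+R4) = 9.322 × 49.0/114.6 = 3.99 V.

V_out ≈ 3.99 V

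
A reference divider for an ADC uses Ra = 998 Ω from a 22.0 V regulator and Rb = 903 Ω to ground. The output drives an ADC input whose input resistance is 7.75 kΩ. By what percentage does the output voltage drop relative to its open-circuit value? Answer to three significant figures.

5.76 %

The divider's output (Thévenin) resistance is Ra‖Rb = 474.1 Ω.
Fractional drop under load = R_th/(R_th + R_L) = 474.1 / (474.1 + 7750) = 0.05764.
So the output falls by 5.76 %.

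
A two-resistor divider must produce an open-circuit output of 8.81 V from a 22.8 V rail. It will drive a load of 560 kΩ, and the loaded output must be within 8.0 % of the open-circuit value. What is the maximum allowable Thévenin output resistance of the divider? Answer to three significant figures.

Loading drop = R_th/(R_th + R_L) ≤ 0.0800, so R_th ≤ R_L · ε/(1−ε) = 560 kΩ × 0.0800/0.9200 = 48.7 kΩ.
(Any R1, R2 with R2/(R1+R2) = 0.386 and R1‖R2 ≤ 48.7 kΩ will meet the spec.)

R_th ≤ 48.7 kΩ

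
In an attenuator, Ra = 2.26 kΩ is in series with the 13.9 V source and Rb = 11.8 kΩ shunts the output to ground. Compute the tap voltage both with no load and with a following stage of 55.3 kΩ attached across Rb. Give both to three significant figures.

Unloaded: 11.7 V; loaded: 11.3 V

Open-circuit: V = 13.9 × 11.8/(2.26 + 11.8) = 11.7 V.
With the load, Rb becomes Rb‖R_L = 9.725 kΩ, so V = 13.9 × 9.725/11.98 = 11.3 V.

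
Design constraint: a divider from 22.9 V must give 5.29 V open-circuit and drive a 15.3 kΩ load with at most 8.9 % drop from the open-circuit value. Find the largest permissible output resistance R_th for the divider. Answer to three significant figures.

Loading drop = R_th/(R_th + R_L) ≤ 0.0890, so R_th ≤ R_L · ε/(1−ε) = 15.3 kΩ × 0.0890/0.9110 = 1.49 kΩ.

R_th ≤ 1.49 kΩ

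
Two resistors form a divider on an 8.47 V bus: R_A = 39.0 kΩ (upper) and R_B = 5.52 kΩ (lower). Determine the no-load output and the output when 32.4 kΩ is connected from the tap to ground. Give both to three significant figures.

Unloaded: 1.05 V; loaded: 0.914 V

Open-circuit: V = 8.47 × 5.52/(39.0 + 5.52) = 1.05 V.
With the load, R_B becomes R_B‖R_L = 4.716 kΩ, so V = 8.47 × 4.716/43.72 = 0.914 V.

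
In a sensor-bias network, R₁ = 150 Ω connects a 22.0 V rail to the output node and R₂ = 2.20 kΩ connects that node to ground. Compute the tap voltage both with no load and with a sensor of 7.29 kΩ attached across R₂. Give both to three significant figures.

Unloaded: 20.6 V; loaded: 20.2 V

Open-circuit: V = 22.0 × 2200/(150 + 2200) = 20.6 V.
With the load, R₂ becomes R₂‖R_L = 1690 Ω, so V = 22.0 × 1690/1840 = 20.2 V.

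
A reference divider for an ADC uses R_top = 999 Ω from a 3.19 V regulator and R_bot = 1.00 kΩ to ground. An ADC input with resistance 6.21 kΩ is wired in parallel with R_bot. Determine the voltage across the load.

The load sits in parallel with R_bot: R_bot‖R_L = (1000 × 6210) / (1000 + 6210) = 861.3 Ω.
V_out = 3.19 × 861.3 / (999 + 861.3) = 3.19 × 861.3/1860 = 1.48 V.
(Unloaded it would have been 1.60 V.)

V_out ≈ 1.48 V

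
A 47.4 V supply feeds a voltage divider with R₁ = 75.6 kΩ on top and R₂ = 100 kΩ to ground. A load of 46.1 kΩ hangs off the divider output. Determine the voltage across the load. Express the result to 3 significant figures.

The load sits in parallel with R₂: R₂‖R_L = (100 × 46.1) / (100 + 46.1) = 31.55 kΩ.
V_out = 47.4 × 31.55 / (75.6 + 31.55) = 47.4 × 31.55/107.2 = 14.0 V.

V_out ≈ 14.0 V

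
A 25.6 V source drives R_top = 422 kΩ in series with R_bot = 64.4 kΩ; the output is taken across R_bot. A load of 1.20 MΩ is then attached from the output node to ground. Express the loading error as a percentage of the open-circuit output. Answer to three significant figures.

4.45 %

The divider's output (Thévenin) resistance is R_top‖R_bot = 55.87 kΩ.
Fractional drop under load = R_th/(R_th + R_L) = 55.87 / (55.87 + 1200) = 0.04449.
So the output falls by 4.45 %.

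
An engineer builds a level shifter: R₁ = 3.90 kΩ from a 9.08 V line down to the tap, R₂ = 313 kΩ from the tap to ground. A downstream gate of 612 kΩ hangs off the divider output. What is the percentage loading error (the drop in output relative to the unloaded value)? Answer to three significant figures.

The divider's output (Thévenin) resistance is R₁‖R₂ = 3.852 kΩ.
Fractional drop under load = R_th/(R_th + R_L) = 3.852 / (3.852 + 612) = 0.006255.
So the output falls by 0.625 %.

0.625 %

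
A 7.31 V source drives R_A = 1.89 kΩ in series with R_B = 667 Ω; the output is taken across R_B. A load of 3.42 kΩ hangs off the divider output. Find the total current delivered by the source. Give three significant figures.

I ≈ 2.99 mA

R_B‖R_L = 558.1 Ω, so the source sees R_A + R_B‖R_L = 2448 Ω.
I = 7.31 V / 2448 Ω = 2.99 mA.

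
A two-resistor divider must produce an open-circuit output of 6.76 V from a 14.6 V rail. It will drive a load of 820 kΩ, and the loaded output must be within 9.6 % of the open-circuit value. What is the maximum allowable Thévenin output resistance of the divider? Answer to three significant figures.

R_th ≤ 87.1 kΩ

Loading drop = R_th/(R_th + R_L) ≤ 0.0960, so R_th ≤ R_L · ε/(1−ε) = 820 kΩ × 0.0960/0.9040 = 87.1 kΩ.
(Any R1, R2 with R2/(R1+R2) = 0.463 and R1‖R2 ≤ 87.1 kΩ will meet the spec.)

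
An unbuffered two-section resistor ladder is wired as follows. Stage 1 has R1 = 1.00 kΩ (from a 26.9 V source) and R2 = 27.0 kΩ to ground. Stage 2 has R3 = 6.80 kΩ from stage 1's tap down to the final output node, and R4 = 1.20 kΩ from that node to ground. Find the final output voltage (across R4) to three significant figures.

V_out ≈ 3.47 V

Stage 2 presents R3+R4 = 8.000 kΩ as a load on stage 1's tap.
Stage 1's lower leg becomes R2‖(R3+R4) = 6.171 kΩ, so V_mid = 26.9 × 6.171/7.171 = 23.15 V.
Stage 2 is itself unloaded: V_out = V_mid × R4/(R3+R4) = 23.15 × 1.20/8.000 = 3.47 V.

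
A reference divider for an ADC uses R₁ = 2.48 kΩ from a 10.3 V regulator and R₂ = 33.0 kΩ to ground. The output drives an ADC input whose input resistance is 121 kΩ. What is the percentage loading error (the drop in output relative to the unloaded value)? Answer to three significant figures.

The divider's output (Thévenin) resistance is R₁‖R₂ = 2.307 kΩ.
Fractional drop under load = R_th/(R_th + R_L) = 2.307 / (2.307 + 121) = 0.01871.
So the output falls by 1.87 %.

1.87 %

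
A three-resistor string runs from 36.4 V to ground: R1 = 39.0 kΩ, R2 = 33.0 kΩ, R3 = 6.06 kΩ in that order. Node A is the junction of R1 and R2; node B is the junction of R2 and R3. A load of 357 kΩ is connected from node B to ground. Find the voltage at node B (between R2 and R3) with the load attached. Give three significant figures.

V ≈ 2.78 V

At node B, R3 is in parallel with the load: R3‖R_L = 5.959 kΩ.
Below node A the resistance is R2 + (R3‖R_L) = 38.96 kΩ, so V_A = 36.4 × 38.96/77.96 = 18.19 V.
Then V_B = V_A × (R3‖R_L)/(R2 + R3‖R_L) = 18.19 × 5.959/38.96 = 2.78 V.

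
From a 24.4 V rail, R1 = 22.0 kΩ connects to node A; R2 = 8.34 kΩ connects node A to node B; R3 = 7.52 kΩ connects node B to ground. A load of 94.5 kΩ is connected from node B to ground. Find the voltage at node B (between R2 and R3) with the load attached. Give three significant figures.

V ≈ 4.56 V

At node B, R3 is in parallel with the load: R3‖R_L = 6.966 kΩ.
Below node A the resistance is R2 + (R3‖R_L) = 15.31 kΩ, so V_A = 24.4 × 15.31/37.31 = 10.01 V.
Then V_B = V_A × (R3‖R_L)/(R2 + R3‖R_L) = 10.01 × 6.966/15.31 = 4.56 V.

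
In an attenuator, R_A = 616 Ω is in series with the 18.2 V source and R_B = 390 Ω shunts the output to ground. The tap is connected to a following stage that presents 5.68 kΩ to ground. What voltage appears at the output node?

V_out ≈ 6.77 V

The load sits in parallel with R_B: R_B‖R_L = (390 × 5680) / (390 + 5680) = 364.9 Ω.
V_out = 18.2 × 364.9 / (616 + 364.9) = 18.2 × 364.9/980.9 = 6.77 V.
(Unloaded it would have been 7.06 V.)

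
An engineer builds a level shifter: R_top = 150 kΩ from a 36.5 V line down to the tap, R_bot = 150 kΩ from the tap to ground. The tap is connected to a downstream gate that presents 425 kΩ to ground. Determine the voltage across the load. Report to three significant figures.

V_out ≈ 15.5 V

The load sits in parallel with R_bot: R_bot‖R_L = (150 × 425) / (150 + 425) = 110.9 kΩ.
V_out = 36.5 × 110.9 / (150 + 110.9) = 36.5 × 110.9/260.9 = 15.5 V.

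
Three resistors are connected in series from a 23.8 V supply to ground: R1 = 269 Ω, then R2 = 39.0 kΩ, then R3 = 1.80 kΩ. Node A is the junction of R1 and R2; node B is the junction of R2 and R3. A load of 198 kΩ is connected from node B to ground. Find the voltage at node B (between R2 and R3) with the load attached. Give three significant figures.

V ≈ 1.03 V

At node B, R3 is in parallel with the load: R3‖R_L = 1784 Ω.
Below node A the resistance is R2 + (R3‖R_L) = 40780 Ω, so V_A = 23.8 × 40780/41050 = 23.64 V.
Then V_B = V_A × (R3‖R_L)/(R2 + R3‖R_L) = 23.64 × 1784/40780 = 1.03 V.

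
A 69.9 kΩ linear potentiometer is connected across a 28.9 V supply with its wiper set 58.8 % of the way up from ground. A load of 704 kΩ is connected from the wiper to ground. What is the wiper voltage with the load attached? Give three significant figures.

V ≈ 16.6 V

The wiper splits the pot into (1−α)R = 28.80 kΩ above and αR = 41.10 kΩ below.
Lower section ‖ load = 38.83 kΩ.
V_wiper = 28.9 × 38.83/(28.80 + 38.83) = 16.6 V.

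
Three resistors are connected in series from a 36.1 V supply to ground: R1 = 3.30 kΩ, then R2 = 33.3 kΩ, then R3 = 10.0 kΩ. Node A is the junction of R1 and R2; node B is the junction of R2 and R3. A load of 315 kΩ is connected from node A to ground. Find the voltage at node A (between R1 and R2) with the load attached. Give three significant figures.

V ≈ 33.2 V

Below node A the series string R2+R3 = 43.30 kΩ sits in parallel with the 315 kΩ load: 38.07 kΩ.
V_A = 36.1 × 38.07/(3.30 + 38.07) = 33.2 V.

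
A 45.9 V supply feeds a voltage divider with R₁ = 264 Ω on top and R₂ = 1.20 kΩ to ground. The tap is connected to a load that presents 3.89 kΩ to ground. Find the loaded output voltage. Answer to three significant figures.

V_out ≈ 35.6 V

The load sits in parallel with R₂: R₂‖R_L = (1200 × 3890) / (1200 + 3890) = 917.1 Ω.
V_out = 45.9 × 917.1 / (264 + 917.1) = 45.9 × 917.1/1181 = 35.6 V.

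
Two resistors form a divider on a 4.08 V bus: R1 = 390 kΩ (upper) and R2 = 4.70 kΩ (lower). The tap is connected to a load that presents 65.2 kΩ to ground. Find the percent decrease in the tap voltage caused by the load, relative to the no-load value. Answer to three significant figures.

The divider's output (Thévenin) resistance is R1‖R2 = 4.644 kΩ.
Fractional drop under load = R_th/(R_th + R_L) = 4.644 / (4.644 + 65.2) = 0.06649.
So the output falls by 6.65 %.

6.65 %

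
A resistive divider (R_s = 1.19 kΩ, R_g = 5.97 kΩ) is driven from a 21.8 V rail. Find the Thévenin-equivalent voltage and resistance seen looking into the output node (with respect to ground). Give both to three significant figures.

V_th = 18.2 V, R_th = 992 Ω

V_th is the open-circuit tap voltage: 21.8 × 5.97/(1.19 + 5.97) = 18.2 V.
With the supply zeroed, R_s and R_g appear in parallel from the tap: R_th = R_s‖R_g = (1.19 × 5.97)/7.160 = 992 Ω.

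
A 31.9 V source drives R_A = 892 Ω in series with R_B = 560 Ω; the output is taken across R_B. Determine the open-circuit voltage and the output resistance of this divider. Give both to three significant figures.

V_th = 12.3 V, R_th = 344 Ω

V_th is the open-circuit tap voltage: 31.9 × 560/(892 + 560) = 12.3 V.
With the supply zeroed, R_A and R_B appear in parallel from the tap: R_th = R_A‖R_B = (892 × 560)/1452 = 344 Ω.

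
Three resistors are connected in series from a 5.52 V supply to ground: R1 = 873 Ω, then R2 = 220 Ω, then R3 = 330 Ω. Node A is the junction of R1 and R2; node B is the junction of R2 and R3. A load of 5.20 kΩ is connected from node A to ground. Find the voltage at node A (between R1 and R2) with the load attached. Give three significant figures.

V ≈ 2.00 V

Below node A the series string R2+R3 = 550.0 Ω sits in parallel with the 5200 Ω load: 497.4 Ω.
V_A = 5.52 × 497.4/(873 + 497.4) = 2.00 V.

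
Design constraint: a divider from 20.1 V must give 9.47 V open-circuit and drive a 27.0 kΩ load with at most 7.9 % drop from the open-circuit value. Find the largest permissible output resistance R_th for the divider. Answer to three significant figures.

Loading drop = R_th/(R_th + R_L) ≤ 0.0790, so R_th ≤ R_L · ε/(1−ε) = 27.0 kΩ × 0.0790/0.9210 = 2.32 kΩ.
(Any R1, R2 with R2/(R1+R2) = 0.471 and R1‖R2 ≤ 2.32 kΩ will meet the spec.)

R_th ≤ 2.32 kΩ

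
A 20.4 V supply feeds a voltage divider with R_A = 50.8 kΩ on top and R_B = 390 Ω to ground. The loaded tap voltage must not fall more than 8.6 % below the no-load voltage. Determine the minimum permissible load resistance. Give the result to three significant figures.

Output resistance R_th = R_A‖R_B = (50800 × 390)/51190 = 387.0 Ω.
The fractional drop is R_th/(R_th + R_L); requiring this ≤ 0.0860 gives R_L ≥ R_th(1/0.0860 − 1) = 387.0 × 10.63 = 4.11 kΩ.

R_L(min) ≈ 4.11 kΩ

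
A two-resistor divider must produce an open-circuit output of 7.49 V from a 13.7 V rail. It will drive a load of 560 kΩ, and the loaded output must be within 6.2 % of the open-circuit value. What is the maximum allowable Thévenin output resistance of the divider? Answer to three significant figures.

Loading drop = R_th/(R_th + R_L) ≤ 0.0620, so R_th ≤ R_L · ε/(1−ε) = 560 kΩ × 0.0620/0.9380 = 37.0 kΩ.
(Any R1, R2 with R2/(R1+R2) = 0.547 and R1‖R2 ≤ 37.0 kΩ will meet the spec.)

R_th ≤ 37.0 kΩ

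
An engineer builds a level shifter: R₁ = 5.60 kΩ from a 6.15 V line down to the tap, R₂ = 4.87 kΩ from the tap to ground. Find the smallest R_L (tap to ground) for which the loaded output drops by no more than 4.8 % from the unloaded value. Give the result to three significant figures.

Output resistance R_th = R₁‖R₂ = (5.60 × 4.87)/10.47 = 2.605 kΩ.
The fractional drop is R_th/(R_th + R_L); requiring this ≤ 0.0480 gives R_L ≥ R_th(1/0.0480 − 1) = 2.605 × 19.83 = 51.7 kΩ.

R_L(min) ≈ 51.7 kΩ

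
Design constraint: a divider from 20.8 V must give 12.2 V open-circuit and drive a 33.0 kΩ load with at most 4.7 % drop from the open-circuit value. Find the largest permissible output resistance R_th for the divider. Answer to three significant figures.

Loading drop = R_th/(R_th + R_L) ≤ 0.0470, so R_th ≤ R_L · ε/(1−ε) = 33.0 kΩ × 0.0470/0.9530 = 1.63 kΩ.
(Any R1, R2 with R2/(R1+R2) = 0.587 and R1‖R2 ≤ 1.63 kΩ will meet the spec.)

R_th ≤ 1.63 kΩ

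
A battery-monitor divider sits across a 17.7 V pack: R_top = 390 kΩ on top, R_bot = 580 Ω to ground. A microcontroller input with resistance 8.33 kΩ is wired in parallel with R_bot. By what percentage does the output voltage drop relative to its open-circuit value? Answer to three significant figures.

The divider's output (Thévenin) resistance is R_top‖R_bot = 579.1 Ω.
Fractional drop under load = R_th/(R_th + R_L) = 579.1 / (579.1 + 8330) = 0.06501.
So the output falls by 6.50 %.

6.50 %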